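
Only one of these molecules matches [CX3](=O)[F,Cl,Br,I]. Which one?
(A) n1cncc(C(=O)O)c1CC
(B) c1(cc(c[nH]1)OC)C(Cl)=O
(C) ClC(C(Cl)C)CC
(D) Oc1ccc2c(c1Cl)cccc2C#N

[CX3](=O)[F,Cl,Br,I] describes a carbonyl carbon bonded to a halogen (an acyl halide).
(A) has a carboxylic acid group (-C(=O)OH) but the carbonyl is bonded to -OH, not to a halogen.
(B) contains an acyl chloride (-C(=O)Cl), which satisfies every atom and bond constraint.
(C) has a chloro substituent but the Cl is not on a carbonyl carbon.
(D) has a chloro substituent but the Cl is not on a carbonyl carbon.
So the answer is (B).

B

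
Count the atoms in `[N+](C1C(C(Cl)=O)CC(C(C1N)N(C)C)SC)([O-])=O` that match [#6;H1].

5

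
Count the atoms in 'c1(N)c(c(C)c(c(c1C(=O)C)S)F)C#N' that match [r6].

6

The query [r6] means: r6 matches atoms in a six-membered ring.
Check the 15 heavy atoms by environment: 6× c (aromatic, in 6-ring) → match; 1× F (acyclic) → no; 1× S (acyclic) → no; 2× N (acyclic) → no; 4× C (acyclic) → no; 1× O (acyclic) → no.
That gives 6 matching atoms.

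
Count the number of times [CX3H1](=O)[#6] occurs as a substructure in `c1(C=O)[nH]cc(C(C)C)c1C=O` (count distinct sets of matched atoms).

2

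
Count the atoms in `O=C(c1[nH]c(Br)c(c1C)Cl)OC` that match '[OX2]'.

1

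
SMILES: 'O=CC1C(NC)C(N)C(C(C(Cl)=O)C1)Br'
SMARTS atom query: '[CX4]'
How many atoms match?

The query [CX4] means: C with X4: aliphatic carbon with exactly 4 total connections (bonds + H).
Check the 15 heavy atoms by environment: 7× C (X4) → match; 2× C (X3) → no; 2× O (X1) → no; 2× N (X3) → no; 1× Cl (X1) → no; 1× Br (X1) → no.
That gives 7 matching atoms.

7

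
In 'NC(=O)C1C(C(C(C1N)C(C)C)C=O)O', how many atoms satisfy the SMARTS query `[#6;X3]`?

Check the 15 heavy atoms by environment: 8× C (X4) → no; 1× O (X2) → no; 2× C (X3) → match; 2× O (X1) → no; 2× N (X3) → no.
That gives 2 matching atoms.

2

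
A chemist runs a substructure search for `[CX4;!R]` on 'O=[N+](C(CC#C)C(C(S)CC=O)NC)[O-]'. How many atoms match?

The query [CX4;!R] means: aliphatic carbon with four total connections, not in a ring.
Check the 15 heavy atoms by environment: 6× C (X4, acyclic) → match; 1× N (charge +1, X3, acyclic) → no; 1× O (charge -1, X1, acyclic) → no; 2× O (X1, acyclic) → no; 1× C (X3, acyclic) → no; 1× N (X3, acyclic) → no; 2× C (X2, acyclic) → no; 1× S (X2, acyclic) → no.
That gives 6 matching atoms.

6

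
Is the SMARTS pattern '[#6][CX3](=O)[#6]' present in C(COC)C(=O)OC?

No

The pattern [#6][CX3](=O)[#6] describes a carbonyl carbon (no H) flanked by two carbons — a ketone.
The closest candidate here is a methyl-ester group (-C(=O)OCH3), but one neighbour of the carbonyl carbon is O, not C. No other fragment satisfies the full query, so there is no match.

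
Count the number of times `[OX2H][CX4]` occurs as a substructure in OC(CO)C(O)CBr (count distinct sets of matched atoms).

3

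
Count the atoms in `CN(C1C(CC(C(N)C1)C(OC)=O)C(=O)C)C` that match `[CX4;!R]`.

4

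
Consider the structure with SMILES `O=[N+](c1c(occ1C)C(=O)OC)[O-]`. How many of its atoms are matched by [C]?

3

The query [C] means: uppercase C matches aliphatic (non-aromatic) carbon only.
Check the 13 heavy atoms by environment: 1× o (aromatic) → no; 4× c (aromatic) → no; 3× C → match; 3× O → no; 1× N (charge +1) → no; 1× O (charge -1) → no.
That gives 3 matching atoms.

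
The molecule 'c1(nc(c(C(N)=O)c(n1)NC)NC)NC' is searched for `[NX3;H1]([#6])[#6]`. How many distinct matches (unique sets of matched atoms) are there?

3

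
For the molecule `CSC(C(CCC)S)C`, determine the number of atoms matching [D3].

2

Check the 9 heavy atoms by environment: 3× C (D1) → no; 2× C (D3) → match; 2× C (D2) → no; 1× S (D2) → no; 1× S (D1) → no.
That gives 2 matching atoms.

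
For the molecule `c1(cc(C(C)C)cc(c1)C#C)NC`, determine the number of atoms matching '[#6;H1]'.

5

The query [#6;H1] means: any carbon bearing exactly one hydrogen.
Check the 13 heavy atoms by environment: 3× c (aromatic, H0) → no; 3× c (aromatic, H1) → match; 1× N (H1) → no; 3× C (H3) → no; 1× C (H0) → no; 2× C (H1) → match.
Summing the matching environments: 3 + 2 = 5 matching atoms.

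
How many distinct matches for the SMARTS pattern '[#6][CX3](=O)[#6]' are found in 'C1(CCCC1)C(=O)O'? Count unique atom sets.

[#6][CX3](=O)[#6] is the SMARTS for a ketone: a carbonyl carbon (no H) flanked by two carbons.
The molecule has a carboxylic acid group (-C(=O)OH), but one neighbour of the carbonyl carbon is O, not C; nothing else fits, so there are 0 matches.

0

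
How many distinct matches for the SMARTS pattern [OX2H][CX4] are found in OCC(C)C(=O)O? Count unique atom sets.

[OX2H][CX4] is the SMARTS for an aliphatic alcohol: a hydroxyl oxygen bound to an sp3 (X4) carbon.
Exactly one fragment in the molecule meets all constraints, giving 1 match.

1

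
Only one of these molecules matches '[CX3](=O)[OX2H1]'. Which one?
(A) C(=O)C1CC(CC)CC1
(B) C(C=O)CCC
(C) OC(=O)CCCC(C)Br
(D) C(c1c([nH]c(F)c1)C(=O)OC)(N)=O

[CX3](=O)[OX2H1] describes an sp2 carbon double-bonded to O and single-bonded to an -OH oxygen (a carboxylic acid).
(A) has an aldehyde (-CHO) but there is no singly-bonded oxygen on the carbonyl carbon.
(B) has an aldehyde (-CHO) but there is no singly-bonded oxygen on the carbonyl carbon.
(C) contains a carboxylic acid group (-C(=O)OH), which satisfies every atom and bond constraint.
(D) has a primary amide (-C(=O)NH2) but the carbonyl is bonded to N, not to an -OH oxygen.
So the answer is (C).

C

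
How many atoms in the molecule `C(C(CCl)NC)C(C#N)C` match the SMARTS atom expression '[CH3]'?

The query [CH3] means: aliphatic carbon with exactly three hydrogens.
Check the 10 heavy atoms by environment: 2× C (H3) → match; 2× C (H1) → no; 2× C (H2) → no; 1× Cl (H0) → no; 1× N (H1) → no; 1× C (H0) → no; 1× N (H0) → no.
That gives 2 matching atoms.

2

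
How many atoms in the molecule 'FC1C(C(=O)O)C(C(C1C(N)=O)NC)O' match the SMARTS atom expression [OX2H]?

The query [OX2H] means: aliphatic oxygen with two connections, one of which is H — an -OH oxygen.
Check the 15 heavy atoms by environment: 5× C (H1, X4) → no; 2× C (H0, X3) → no; 2× O (H0, X1) → no; 1× N (H2, X3) → no; 2× O (H1, X2) → match; 1× F (H0, X1) → no; 1× N (H1, X3) → no; 1× C (H3, X4) → no.
That gives 2 matching atoms.

2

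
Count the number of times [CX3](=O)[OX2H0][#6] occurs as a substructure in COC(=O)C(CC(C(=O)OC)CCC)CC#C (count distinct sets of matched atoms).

[CX3](=O)[OX2H0][#6] is the SMARTS for an ester: a carbonyl carbon bonded to an oxygen that is itself bonded to carbon (no H on that O).
The molecule carries 2 separate instances of a methyl-ester group (-C(=O)OCH3) meeting every constraint; each maps to a distinct set of atoms, giving 2 matches.

2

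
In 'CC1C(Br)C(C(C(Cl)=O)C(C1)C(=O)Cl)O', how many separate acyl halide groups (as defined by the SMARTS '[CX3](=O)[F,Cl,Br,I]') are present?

[CX3](=O)[F,Cl,Br,I] is the SMARTS for an acyl halide: a carbonyl carbon bonded to a halogen.
The molecule carries 2 separate instances of an acyl chloride (-C(=O)Cl) meeting every constraint; each maps to a distinct set of atoms, giving 2 matches.

2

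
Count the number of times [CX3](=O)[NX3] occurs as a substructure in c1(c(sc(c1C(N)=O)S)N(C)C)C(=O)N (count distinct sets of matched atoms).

2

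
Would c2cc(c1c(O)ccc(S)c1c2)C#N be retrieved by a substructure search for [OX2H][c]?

The pattern [OX2H][c] describes a hydroxyl oxygen attached to an aromatic carbon — a phenol.
The molecule carries a hydroxyl group (-OH), whose atoms satisfy every constraint of the query, so the pattern matches.

Yes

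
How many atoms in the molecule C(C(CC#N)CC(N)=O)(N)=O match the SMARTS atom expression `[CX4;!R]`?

Check the 11 heavy atoms by environment: 3× C (X4, acyclic) → match; 2× C (X3, acyclic) → no; 2× O (X1, acyclic) → no; 2× N (X3, acyclic) → no; 1× C (X2, acyclic) → no; 1× N (X1, acyclic) → no.
That gives 3 matching atoms.

3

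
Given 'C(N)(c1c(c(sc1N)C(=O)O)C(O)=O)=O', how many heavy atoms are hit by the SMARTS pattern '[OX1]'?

The query [OX1] means: aliphatic oxygen with one total connection — typically a carbonyl =O or an oxide.
Check the 15 heavy atoms by environment: 1× s (aromatic, X2) → no; 4× c (aromatic, X3) → no; 3× C (X3) → no; 3× O (X1) → match; 2× O (X2) → no; 2× N (X3) → no.
That gives 3 matching atoms.

3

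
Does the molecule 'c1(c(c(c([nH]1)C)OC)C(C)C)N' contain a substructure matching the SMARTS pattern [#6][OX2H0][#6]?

Yes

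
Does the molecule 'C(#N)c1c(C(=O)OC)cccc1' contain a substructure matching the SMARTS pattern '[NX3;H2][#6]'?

No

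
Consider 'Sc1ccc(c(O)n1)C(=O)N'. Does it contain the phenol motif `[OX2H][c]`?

Yes

The pattern [OX2H][c] describes a hydroxyl oxygen attached to an aromatic carbon — a phenol.
The molecule carries a hydroxyl group (-OH), whose atoms satisfy every constraint of the query, so the pattern matches.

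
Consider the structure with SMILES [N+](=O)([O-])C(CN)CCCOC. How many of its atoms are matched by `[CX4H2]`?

The query [CX4H2] means: sp3 carbon (X4) with exactly two hydrogens.
Check the 11 heavy atoms by environment: 4× C (H2, X4) → match; 1× C (H1, X4) → no; 1× N (H2, X3) → no; 1× N (charge +1, H0, X3) → no; 1× O (charge -1, H0, X1) → no; 1× O (H0, X1) → no; 1× O (H0, X2) → no; 1× C (H3, X4) → no.
That gives 4 matching atoms.

4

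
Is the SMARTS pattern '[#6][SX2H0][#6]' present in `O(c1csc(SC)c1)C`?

The pattern [#6][SX2H0][#6] describes an aliphatic sulfur bridging two carbons with no H on the sulfur — a thioether.
The molecule carries a methylthio ether (-SCH3), whose atoms satisfy every constraint of the query, so the pattern matches.

Yes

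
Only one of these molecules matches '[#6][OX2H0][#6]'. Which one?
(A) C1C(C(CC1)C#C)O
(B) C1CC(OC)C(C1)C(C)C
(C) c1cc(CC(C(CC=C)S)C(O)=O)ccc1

[#6][OX2H0][#6] describes an aliphatic oxygen bridging two carbons with no H on the oxygen (an ether).
(A) has a hydroxyl group (-OH) but the oxygen has H1, not H0 bridging two carbons.
(B) contains a methoxy ether (-OCH3), which satisfies every atom and bond constraint.
(C) has a carboxylic acid group (-C(=O)OH) but the -OH oxygen has H1; the =O is OX1, not OX2.
So the answer is (B).

B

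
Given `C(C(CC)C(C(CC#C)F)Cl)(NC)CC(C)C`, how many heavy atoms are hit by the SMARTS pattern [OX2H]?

The query [OX2H] means: aliphatic oxygen with two connections, one of which is H — an -OH oxygen.
Check the 17 heavy atoms by environment: 3× C (H2, X4) → no; 5× C (H1, X4) → no; 4× C (H3, X4) → no; 1× Cl (H0, X1) → no; 1× C (H0, X2) → no; 1× C (H1, X2) → no; 1× F (H0, X1) → no; 1× N (H1, X3) → no.
No environment satisfies the query, so 0 matching atoms.

0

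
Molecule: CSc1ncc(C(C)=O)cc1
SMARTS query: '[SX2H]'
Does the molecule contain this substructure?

No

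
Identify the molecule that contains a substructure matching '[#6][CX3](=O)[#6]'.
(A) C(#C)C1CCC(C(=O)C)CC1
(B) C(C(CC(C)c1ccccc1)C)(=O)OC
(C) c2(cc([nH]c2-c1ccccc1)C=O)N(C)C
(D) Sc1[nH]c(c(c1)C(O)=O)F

A

[#6][CX3](=O)[#6] describes a carbonyl carbon (no H) flanked by two carbons (a ketone).
(A) contains an acetyl/ketone group (-C(=O)CH3), which satisfies every atom and bond constraint.
(B) has a methyl-ester group (-C(=O)OCH3) but one neighbour of the carbonyl carbon is O, not C.
(C) has an aldehyde (-CHO) but the carbonyl carbon has H1, so it is not flanked by two carbons.
(D) has a carboxylic acid group (-C(=O)OH) but one neighbour of the carbonyl carbon is O, not C.
So the answer is (A).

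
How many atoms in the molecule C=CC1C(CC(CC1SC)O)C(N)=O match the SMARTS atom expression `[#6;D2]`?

3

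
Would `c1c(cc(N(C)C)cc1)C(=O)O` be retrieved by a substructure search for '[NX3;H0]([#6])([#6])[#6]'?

Yes

The pattern [NX3;H0]([#6])([#6])[#6] describes a trivalent nitrogen with no H, bonded to three carbons — a tertiary amine.
The molecule carries a dimethylamino group (-N(CH3)2), whose atoms satisfy every constraint of the query, so the pattern matches.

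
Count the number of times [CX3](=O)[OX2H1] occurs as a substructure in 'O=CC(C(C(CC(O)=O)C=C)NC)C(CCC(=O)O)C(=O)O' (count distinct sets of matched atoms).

3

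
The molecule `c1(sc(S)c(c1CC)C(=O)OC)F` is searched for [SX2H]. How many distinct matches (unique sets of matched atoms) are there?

1

[SX2H] is the SMARTS for a thiol: an aliphatic sulfur with two connections, one being H.
Exactly one fragment in the molecule meets all constraints, giving 1 match.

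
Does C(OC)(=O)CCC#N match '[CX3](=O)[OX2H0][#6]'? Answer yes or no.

Yes

The pattern [CX3](=O)[OX2H0][#6] describes a carbonyl carbon bonded to an oxygen that is itself bonded to carbon (no H on that O) — an ester.
The molecule carries a methyl-ester group (-C(=O)OCH3), whose atoms satisfy every constraint of the query, so the pattern matches.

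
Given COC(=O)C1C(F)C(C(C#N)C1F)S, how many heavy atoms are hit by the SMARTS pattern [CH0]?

The query [CH0] means: aliphatic carbon with no attached hydrogen.
Check the 14 heavy atoms by environment: 5× C (H1) → no; 2× C (H0) → match; 2× O (H0) → no; 1× C (H3) → no; 2× F (H0) → no; 1× N (H0) → no; 1× S (H1) → no.
That gives 2 matching atoms.

2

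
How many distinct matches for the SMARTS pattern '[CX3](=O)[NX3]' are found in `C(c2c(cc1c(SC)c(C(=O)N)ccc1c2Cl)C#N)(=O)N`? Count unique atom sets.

2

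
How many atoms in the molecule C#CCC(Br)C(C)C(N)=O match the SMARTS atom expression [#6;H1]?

3

The query [#6;H1] means: any carbon bearing exactly one hydrogen.
Check the 10 heavy atoms by environment: 1× C (H3) → no; 3× C (H1) → match; 1× C (H2) → no; 2× C (H0) → no; 1× Br (H0) → no; 1× O (H0) → no; 1× N (H2) → no.
That gives 3 matching atoms.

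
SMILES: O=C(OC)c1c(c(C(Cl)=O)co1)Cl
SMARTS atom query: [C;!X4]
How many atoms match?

2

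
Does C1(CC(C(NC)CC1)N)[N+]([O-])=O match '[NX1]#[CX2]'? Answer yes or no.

No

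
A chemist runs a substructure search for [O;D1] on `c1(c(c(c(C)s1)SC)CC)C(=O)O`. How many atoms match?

2

Check the 13 heavy atoms by environment: 1× s (aromatic, D2) → no; 4× c (aromatic, D3) → no; 1× C (D2) → no; 3× C (D1) → no; 1× C (D3) → no; 2× O (D1) → match; 1× S (D2) → no.
That gives 2 matching atoms.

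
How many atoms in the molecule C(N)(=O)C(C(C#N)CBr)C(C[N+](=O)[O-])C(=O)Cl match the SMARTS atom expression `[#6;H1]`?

3

The query [#6;H1] means: any carbon bearing exactly one hydrogen.
Check the 17 heavy atoms by environment: 2× C (H2) → no; 3× C (H1) → match; 3× C (H0) → no; 3× O (H0) → no; 1× N (H2) → no; 1× N (H0) → no; 1× Cl (H0) → no; 1× Br (H0) → no; 1× N (charge +1, H0) → no; 1× O (charge -1, H0) → no.
That gives 3 matching atoms.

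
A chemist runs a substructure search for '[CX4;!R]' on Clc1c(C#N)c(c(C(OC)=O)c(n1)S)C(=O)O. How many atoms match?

Check the 17 heavy atoms by environment: 1× n (aromatic, X2, in 6-ring) → no; 5× c (aromatic, X3, in 6-ring) → no; 2× C (X3, acyclic) → no; 2× O (X1, acyclic) → no; 2× O (X2, acyclic) → no; 1× C (X2, acyclic) → no; 1× N (X1, acyclic) → no; 1× Cl (X1, acyclic) → no; 1× C (X4, acyclic) → match; 1× S (X2, acyclic) → no.
That gives 1 matching atom.

1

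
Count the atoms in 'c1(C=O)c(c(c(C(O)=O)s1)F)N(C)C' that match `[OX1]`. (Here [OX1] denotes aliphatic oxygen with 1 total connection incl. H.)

The query [OX1] means: aliphatic oxygen with one total connection — typically a carbonyl =O or an oxide.
Check the 14 heavy atoms by environment: 1× s (aromatic, X2) → no; 4× c (aromatic, X3) → no; 2× C (X3) → no; 2× O (X1) → match; 1× O (X2) → no; 1× N (X3) → no; 2× C (X4) → no; 1× F (X1) → no.
That gives 2 matching atoms.

2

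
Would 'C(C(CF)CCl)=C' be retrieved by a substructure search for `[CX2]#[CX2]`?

No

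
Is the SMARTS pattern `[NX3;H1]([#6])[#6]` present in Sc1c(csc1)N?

The pattern [NX3;H1]([#6])[#6] describes a trivalent nitrogen with one H, bonded to two carbons — a secondary amine.
The closest candidate here is a primary amino group (-NH2), but the nitrogen has H2 and only one carbon neighbour. No other fragment satisfies the full query, so there is no match.

No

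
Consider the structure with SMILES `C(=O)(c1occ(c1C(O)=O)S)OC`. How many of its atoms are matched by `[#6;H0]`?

5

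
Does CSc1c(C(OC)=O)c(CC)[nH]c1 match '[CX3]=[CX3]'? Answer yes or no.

No

The pattern [CX3]=[CX3] describes a non-aromatic C=C double bond between two sp2 carbons — an alkene.
The closest candidate here is an ethyl group (-CH2CH3), but its C-C bond is a single bond between CX4 carbons, not CX3=CX3. No other fragment satisfies the full query, so there is no match.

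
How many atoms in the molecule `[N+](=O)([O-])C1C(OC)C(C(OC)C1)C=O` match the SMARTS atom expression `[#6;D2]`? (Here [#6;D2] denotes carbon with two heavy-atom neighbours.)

The query [#6;D2] means: any carbon bonded to exactly two heavy atoms.
Check the 14 heavy atoms by environment: 4× C (D3) → no; 2× C (D2) → match; 2× O (D2) → no; 2× C (D1) → no; 2× O (D1) → no; 1× N (charge +1, D3) → no; 1× O (charge -1, D1) → no.
That gives 2 matching atoms.

2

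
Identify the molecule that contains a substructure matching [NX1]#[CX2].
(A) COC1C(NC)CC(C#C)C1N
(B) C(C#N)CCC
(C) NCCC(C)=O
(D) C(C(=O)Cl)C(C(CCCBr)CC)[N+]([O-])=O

[NX1]#[CX2] describes a nitrogen triple-bonded to a two-connected carbon (a nitrile).
(A) has a primary amino group (-NH2) but the nitrogen is NX3 (three connections), not NX1 triple-bonded.
(B) contains a nitrile (-C#N), which satisfies every atom and bond constraint.
(C) has a primary amino group (-NH2) but the nitrogen is NX3 (three connections), not NX1 triple-bonded.
(D) has a nitro group (-[N+](=O)[O-]) but there is no C#N triple bond.
So the answer is (B).

B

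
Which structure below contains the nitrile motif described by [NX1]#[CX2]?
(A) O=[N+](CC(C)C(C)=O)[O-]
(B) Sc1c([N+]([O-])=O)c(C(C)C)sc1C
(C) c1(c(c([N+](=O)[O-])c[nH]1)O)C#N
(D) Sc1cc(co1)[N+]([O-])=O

C

[NX1]#[CX2] describes a nitrogen triple-bonded to a two-connected carbon (a nitrile).
(A) has a nitro group (-[N+](=O)[O-]) but there is no C#N triple bond.
(B) has a nitro group (-[N+](=O)[O-]) but there is no C#N triple bond.
(C) contains a nitrile (-C#N), which satisfies every atom and bond constraint.
(D) has a nitro group (-[N+](=O)[O-]) but there is no C#N triple bond.
So the answer is (C).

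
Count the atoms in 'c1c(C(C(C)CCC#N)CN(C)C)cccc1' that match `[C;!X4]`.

The query [C;!X4] means: aliphatic carbon that does not have four total connections.
Check the 17 heavy atoms by environment: 8× C (X4) → no; 1× N (X3) → no; 6× c (aromatic, X3) → no; 1× C (X2) → match; 1× N (X1) → no.
That gives 1 matching atom.

1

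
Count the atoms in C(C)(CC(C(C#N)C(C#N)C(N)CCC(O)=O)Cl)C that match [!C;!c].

6

Check the 19 heavy atoms by environment: 13× C → no; 3× N → match; 1× Cl → match; 2× O → match.
Summing the matching environments: 3 + 1 + 2 = 6 matching atoms.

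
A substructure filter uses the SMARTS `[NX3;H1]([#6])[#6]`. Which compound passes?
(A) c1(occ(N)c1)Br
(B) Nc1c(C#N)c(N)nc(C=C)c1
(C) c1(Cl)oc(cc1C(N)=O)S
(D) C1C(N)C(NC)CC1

D

[NX3;H1]([#6])[#6] describes a trivalent nitrogen with one H, bonded to two carbons (a secondary amine).
(A) has a primary amino group (-NH2) but the nitrogen has H2 and only one carbon neighbour.
(B) has a primary amino group (-NH2) but the nitrogen has H2 and only one carbon neighbour.
(C) has a primary amide (-C(=O)NH2) but the -C(=O)NH2 nitrogen has H2, not H1.
(D) contains an N-methylamino group (-NHCH3), which satisfies every atom and bond constraint.
So the answer is (D).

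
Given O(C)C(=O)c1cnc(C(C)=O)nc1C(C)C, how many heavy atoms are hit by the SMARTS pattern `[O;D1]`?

2

The query [O;D1] means: aliphatic oxygen bonded to exactly one heavy atom.
Check the 16 heavy atoms by environment: 2× n (aromatic, D2) → no; 3× c (aromatic, D3) → no; 1× c (aromatic, D2) → no; 3× C (D3) → no; 2× O (D1) → match; 4× C (D1) → no; 1× O (D2) → no.
That gives 2 matching atoms.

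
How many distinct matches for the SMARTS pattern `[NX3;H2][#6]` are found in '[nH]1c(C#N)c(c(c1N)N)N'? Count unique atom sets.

3

[NX3;H2][#6] is the SMARTS for a primary amine: a trivalent nitrogen with two H attached to carbon.
The molecule carries 3 separate instances of a primary amino group (-NH2) meeting every constraint; each maps to a distinct set of atoms, giving 3 matches.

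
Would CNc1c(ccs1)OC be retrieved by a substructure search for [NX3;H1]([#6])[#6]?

Yes

The pattern [NX3;H1]([#6])[#6] describes a trivalent nitrogen with one H, bonded to two carbons — a secondary amine.
The molecule carries an N-methylamino group (-NHCH3), whose atoms satisfy every constraint of the query, so the pattern matches.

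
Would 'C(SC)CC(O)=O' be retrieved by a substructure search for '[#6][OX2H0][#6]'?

No

The pattern [#6][OX2H0][#6] describes an aliphatic oxygen bridging two carbons with no H on the oxygen — an ether.
The closest candidate here is a carboxylic acid group (-C(=O)OH), but the -OH oxygen has H1; the =O is OX1, not OX2. No other fragment satisfies the full query, so there is no match.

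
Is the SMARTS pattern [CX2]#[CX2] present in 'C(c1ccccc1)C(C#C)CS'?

Yes

The pattern [CX2]#[CX2] describes a carbon-carbon triple bond — an alkyne.
The molecule carries an ethynyl group (-C#CH), whose atoms satisfy every constraint of the query, so the pattern matches.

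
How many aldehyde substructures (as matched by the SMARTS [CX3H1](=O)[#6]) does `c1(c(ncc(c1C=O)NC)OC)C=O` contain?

[CX3H1](=O)[#6] is the SMARTS for an aldehyde: an sp2 carbon with one H, double-bonded to O and single-bonded to carbon.
The molecule carries 2 separate instances of an aldehyde (-CHO) meeting every constraint; each maps to a distinct set of atoms, giving 2 matches.

2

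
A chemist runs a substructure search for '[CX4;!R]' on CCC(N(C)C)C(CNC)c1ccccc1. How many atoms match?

8

The query [CX4;!R] means: aliphatic carbon with four total connections, not in a ring.
Check the 16 heavy atoms by environment: 8× C (X4, acyclic) → match; 2× N (X3, acyclic) → no; 6× c (aromatic, X3, in 6-ring) → no.
That gives 8 matching atoms.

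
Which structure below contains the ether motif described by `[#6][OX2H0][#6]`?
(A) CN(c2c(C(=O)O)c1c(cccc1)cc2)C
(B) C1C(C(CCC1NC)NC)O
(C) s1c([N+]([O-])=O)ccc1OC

C

[#6][OX2H0][#6] describes an aliphatic oxygen bridging two carbons with no H on the oxygen (an ether).
(A) has a carboxylic acid group (-C(=O)OH) but the -OH oxygen has H1; the =O is OX1, not OX2.
(B) has a hydroxyl group (-OH) but the oxygen has H1, not H0 bridging two carbons.
(C) contains a methoxy ether (-OCH3), which satisfies every atom and bond constraint.
So the answer is (C).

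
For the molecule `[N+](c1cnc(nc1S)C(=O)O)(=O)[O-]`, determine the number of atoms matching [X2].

The query [X2] means: any atom with exactly two total connections (bonds + H).
Check the 13 heavy atoms by environment: 2× n (aromatic, X2) → match; 4× c (aromatic, X3) → no; 1× C (X3) → no; 2× O (X1) → no; 1× O (X2) → match; 1× S (X2) → match; 1× N (charge +1, X3) → no; 1× O (charge -1, X1) → no.
Summing the matching environments: 2 + 1 + 1 = 4 matching atoms.

4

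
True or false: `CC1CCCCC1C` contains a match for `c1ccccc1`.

False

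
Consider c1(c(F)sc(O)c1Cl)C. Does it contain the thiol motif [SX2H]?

No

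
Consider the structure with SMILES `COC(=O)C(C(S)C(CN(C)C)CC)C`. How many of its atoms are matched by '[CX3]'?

1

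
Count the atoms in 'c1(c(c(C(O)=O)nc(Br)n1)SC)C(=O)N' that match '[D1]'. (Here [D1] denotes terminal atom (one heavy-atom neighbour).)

6

The query [D1] means: atom with exactly one heavy-atom neighbour (degree 1).
Check the 15 heavy atoms by environment: 2× n (aromatic, D2) → no; 4× c (aromatic, D3) → no; 2× C (D3) → no; 3× O (D1) → match; 1× N (D1) → match; 1× Br (D1) → match; 1× S (D2) → no; 1× C (D1) → match.
Summing the matching environments: 3 + 1 + 1 + 1 = 6 matching atoms.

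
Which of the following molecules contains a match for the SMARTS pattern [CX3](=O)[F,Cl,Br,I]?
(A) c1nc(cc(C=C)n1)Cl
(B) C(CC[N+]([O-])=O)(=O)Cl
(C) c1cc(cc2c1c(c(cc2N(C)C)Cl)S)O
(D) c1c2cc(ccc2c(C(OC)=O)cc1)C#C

B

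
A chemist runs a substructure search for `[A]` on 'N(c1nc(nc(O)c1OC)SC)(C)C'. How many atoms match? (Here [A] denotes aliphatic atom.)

The query [A] means: A matches any aliphatic (non-aromatic) heavy atom.
Check the 14 heavy atoms by environment: 2× n (aromatic) → no; 4× c (aromatic) → no; 2× O → match; 1× S → match; 4× C → match; 1× N → match.
Summing the matching environments: 2 + 1 + 4 + 1 = 8 matching atoms.

8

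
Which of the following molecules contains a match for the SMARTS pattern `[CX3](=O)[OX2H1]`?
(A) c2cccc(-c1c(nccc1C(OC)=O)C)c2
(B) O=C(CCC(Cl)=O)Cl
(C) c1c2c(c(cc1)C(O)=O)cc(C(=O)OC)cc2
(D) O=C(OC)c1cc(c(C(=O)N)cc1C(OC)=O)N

C

[CX3](=O)[OX2H1] describes an sp2 carbon double-bonded to O and single-bonded to an -OH oxygen (a carboxylic acid).
(A) has a methyl-ester group (-C(=O)OCH3) but the singly-bonded O has no H (OX2H0, not OX2H1).
(B) has an acyl chloride (-C(=O)Cl) but the carbonyl is bonded to Cl, not to an -OH oxygen.
(C) contains a carboxylic acid group (-C(=O)OH), which satisfies every atom and bond constraint.
(D) has a methyl-ester group (-C(=O)OCH3) but the singly-bonded O has no H (OX2H0, not OX2H1).
So the answer is (C).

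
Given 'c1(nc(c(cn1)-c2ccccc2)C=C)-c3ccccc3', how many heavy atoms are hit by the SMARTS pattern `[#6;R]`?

The query [#6;R] means: carbon that is part of a ring.
Check the 20 heavy atoms by environment: 2× n (aromatic, in 6-ring) → no; 16× c (aromatic, in 6-ring) → match; 2× C (acyclic) → no.
That gives 16 matching atoms.

16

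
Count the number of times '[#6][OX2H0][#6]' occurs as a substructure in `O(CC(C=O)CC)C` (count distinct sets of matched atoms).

1

[#6][OX2H0][#6] is the SMARTS for an ether: an aliphatic oxygen bridging two carbons with no H on the oxygen.
Exactly one fragment in the molecule meets all constraints, giving 1 match.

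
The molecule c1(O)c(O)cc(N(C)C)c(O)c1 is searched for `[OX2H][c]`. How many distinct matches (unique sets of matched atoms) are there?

[OX2H][c] is the SMARTS for a phenol: a hydroxyl oxygen attached to an aromatic carbon.
The molecule carries 3 separate instances of a hydroxyl group (-OH) meeting every constraint; each maps to a distinct set of atoms, giving 3 matches.

3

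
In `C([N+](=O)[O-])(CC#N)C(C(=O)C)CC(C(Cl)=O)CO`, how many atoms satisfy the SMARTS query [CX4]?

7

The query [CX4] means: C with X4: aliphatic carbon with exactly 4 total connections (bonds + H).
Check the 18 heavy atoms by environment: 7× C (X4) → match; 1× C (X2) → no; 1× N (X1) → no; 1× N (charge +1, X3) → no; 1× O (charge -1, X1) → no; 3× O (X1) → no; 1× O (X2) → no; 2× C (X3) → no; 1× Cl (X1) → no.
That gives 7 matching atoms.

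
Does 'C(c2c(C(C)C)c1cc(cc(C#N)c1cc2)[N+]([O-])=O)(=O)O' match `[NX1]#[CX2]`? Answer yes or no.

Yes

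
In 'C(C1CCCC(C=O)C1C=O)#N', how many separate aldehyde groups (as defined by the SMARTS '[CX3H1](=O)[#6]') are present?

2

[CX3H1](=O)[#6] is the SMARTS for an aldehyde: an sp2 carbon with one H, double-bonded to O and single-bonded to carbon.
The molecule carries 2 separate instances of an aldehyde (-CHO) meeting every constraint; each maps to a distinct set of atoms, giving 2 matches.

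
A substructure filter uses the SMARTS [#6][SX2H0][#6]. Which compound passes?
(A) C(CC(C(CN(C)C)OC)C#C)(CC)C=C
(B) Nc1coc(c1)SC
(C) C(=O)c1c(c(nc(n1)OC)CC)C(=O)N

[#6][SX2H0][#6] describes an aliphatic sulfur bridging two carbons with no H on the sulfur (a thioether).
(A) has a methoxy ether (-OCH3) but the bridging atom is O, not S.
(B) contains a methylthio ether (-SCH3), which satisfies every atom and bond constraint.
(C) has a methoxy ether (-OCH3) but the bridging atom is O, not S.
So the answer is (B).

B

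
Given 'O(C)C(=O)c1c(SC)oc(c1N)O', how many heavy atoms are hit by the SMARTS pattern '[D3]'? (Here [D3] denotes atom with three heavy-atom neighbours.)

5

The query [D3] means: atom with exactly three heavy-atom neighbours.
Check the 13 heavy atoms by environment: 1× o (aromatic, D2) → no; 4× c (aromatic, D3) → match; 1× S (D2) → no; 2× C (D1) → no; 1× C (D3) → match; 2× O (D1) → no; 1× O (D2) → no; 1× N (D1) → no.
Summing the matching environments: 4 + 1 = 5 matching atoms.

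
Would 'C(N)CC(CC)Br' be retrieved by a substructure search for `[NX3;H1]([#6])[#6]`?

The pattern [NX3;H1]([#6])[#6] describes a trivalent nitrogen with one H, bonded to two carbons — a secondary amine.
The closest candidate here is a primary amino group (-NH2), but the nitrogen has H2 and only one carbon neighbour. No other fragment satisfies the full query, so there is no match.

No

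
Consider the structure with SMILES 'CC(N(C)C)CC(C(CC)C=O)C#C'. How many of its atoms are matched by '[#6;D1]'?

The query [#6;D1] means: carbon bonded to exactly one heavy atom.
Check the 14 heavy atoms by environment: 5× C (D1) → match; 4× C (D2) → no; 3× C (D3) → no; 1× N (D3) → no; 1× O (D1) → no.
That gives 5 matching atoms.

5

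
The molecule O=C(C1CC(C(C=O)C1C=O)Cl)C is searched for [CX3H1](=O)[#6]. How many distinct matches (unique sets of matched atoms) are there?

2

[CX3H1](=O)[#6] is the SMARTS for an aldehyde: an sp2 carbon with one H, double-bonded to O and single-bonded to carbon.
The molecule carries 2 separate instances of an aldehyde (-CHO) meeting every constraint; each maps to a distinct set of atoms, giving 2 matches.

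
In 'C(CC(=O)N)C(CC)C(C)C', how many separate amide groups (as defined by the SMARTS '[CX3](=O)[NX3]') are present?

[CX3](=O)[NX3] is the SMARTS for an amide: a carbonyl carbon bonded to a trivalent nitrogen.
Exactly one fragment in the molecule meets all constraints, giving 1 match.

1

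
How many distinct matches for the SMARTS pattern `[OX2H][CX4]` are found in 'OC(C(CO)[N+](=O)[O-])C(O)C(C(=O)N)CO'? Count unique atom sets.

[OX2H][CX4] is the SMARTS for an aliphatic alcohol: a hydroxyl oxygen bound to an sp3 (X4) carbon.
The molecule carries 4 separate instances of a hydroxyl group (-OH) meeting every constraint; each maps to a distinct set of atoms, giving 4 matches.

4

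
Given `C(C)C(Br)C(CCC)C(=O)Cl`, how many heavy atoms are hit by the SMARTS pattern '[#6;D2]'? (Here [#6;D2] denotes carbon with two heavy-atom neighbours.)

3

The query [#6;D2] means: any carbon bonded to exactly two heavy atoms.
Check the 11 heavy atoms by environment: 3× C (D2) → match; 3× C (D3) → no; 1× O (D1) → no; 1× Cl (D1) → no; 2× C (D1) → no; 1× Br (D1) → no.
That gives 3 matching atoms.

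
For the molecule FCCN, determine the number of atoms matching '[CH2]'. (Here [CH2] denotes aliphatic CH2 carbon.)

2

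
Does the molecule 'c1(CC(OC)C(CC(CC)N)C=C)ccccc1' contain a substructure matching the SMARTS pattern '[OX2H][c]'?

No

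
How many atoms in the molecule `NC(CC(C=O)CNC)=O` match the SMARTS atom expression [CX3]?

Check the 10 heavy atoms by environment: 4× C (X4) → no; 2× N (X3) → no; 2× C (X3) → match; 2× O (X1) → no.
That gives 2 matching atoms.

2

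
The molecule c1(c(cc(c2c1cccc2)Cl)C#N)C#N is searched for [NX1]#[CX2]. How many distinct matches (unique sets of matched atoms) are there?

2

[NX1]#[CX2] is the SMARTS for a nitrile: a nitrogen triple-bonded to a two-connected carbon.
The molecule carries 2 separate instances of a nitrile (-C#N) meeting every constraint; each maps to a distinct set of atoms, giving 2 matches.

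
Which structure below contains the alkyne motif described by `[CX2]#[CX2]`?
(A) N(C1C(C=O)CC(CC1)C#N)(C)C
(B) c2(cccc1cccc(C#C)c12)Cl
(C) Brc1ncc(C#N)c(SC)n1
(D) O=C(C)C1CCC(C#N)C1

B

[CX2]#[CX2] describes a carbon-carbon triple bond (an alkyne).
(A) has a nitrile (-C#N) but the triple bond is C#N, not C#C.
(B) contains an ethynyl group (-C#CH), which satisfies every atom and bond constraint.
(C) has a nitrile (-C#N) but the triple bond is C#N, not C#C.
(D) has a nitrile (-C#N) but the triple bond is C#N, not C#C.
So the answer is (B).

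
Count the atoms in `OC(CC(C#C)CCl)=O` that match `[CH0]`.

2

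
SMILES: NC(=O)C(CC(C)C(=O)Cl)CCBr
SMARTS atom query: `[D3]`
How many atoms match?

4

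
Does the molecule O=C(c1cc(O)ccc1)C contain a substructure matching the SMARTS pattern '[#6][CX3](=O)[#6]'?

Yes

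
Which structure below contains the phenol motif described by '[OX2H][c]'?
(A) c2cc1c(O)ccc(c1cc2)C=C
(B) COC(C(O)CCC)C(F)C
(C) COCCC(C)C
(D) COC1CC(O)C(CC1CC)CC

[OX2H][c] describes a hydroxyl oxygen attached to an aromatic carbon (a phenol).
(A) contains a hydroxyl group (-OH), which satisfies every atom and bond constraint.
(B) has a hydroxyl group (-OH) but the -OH is on an aliphatic carbon, not an aromatic c.
(C) has a methoxy ether (-OCH3) but the oxygen has H0, not H1.
(D) has a hydroxyl group (-OH) but the -OH is on an aliphatic carbon, not an aromatic c.
So the answer is (A).

A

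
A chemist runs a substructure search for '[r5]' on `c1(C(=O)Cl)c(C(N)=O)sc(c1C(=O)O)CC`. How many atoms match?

Check the 16 heavy atoms by environment: 1× s (aromatic, in 5-ring) → match; 4× c (aromatic, in 5-ring) → match; 5× C (acyclic) → no; 4× O (acyclic) → no; 1× Cl (acyclic) → no; 1× N (acyclic) → no.
Summing the matching environments: 1 + 4 = 5 matching atoms.

5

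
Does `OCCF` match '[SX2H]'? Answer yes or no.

No

The pattern [SX2H] describes an aliphatic sulfur with two connections, one being H — a thiol.
The closest candidate here is a hydroxyl group (-OH), but it is an -OH, not an -SH. No other fragment satisfies the full query, so there is no match.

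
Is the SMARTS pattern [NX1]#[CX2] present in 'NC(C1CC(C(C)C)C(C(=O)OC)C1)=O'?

No

The pattern [NX1]#[CX2] describes a nitrogen triple-bonded to a two-connected carbon — a nitrile.
The closest candidate here is a primary amide (-C(=O)NH2), but the nitrogen is NX3, not NX1. No other fragment satisfies the full query, so there is no match.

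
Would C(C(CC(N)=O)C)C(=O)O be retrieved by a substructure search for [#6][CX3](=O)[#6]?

No

The pattern [#6][CX3](=O)[#6] describes a carbonyl carbon (no H) flanked by two carbons — a ketone.
The closest candidate here is a carboxylic acid group (-C(=O)OH), but one neighbour of the carbonyl carbon is O, not C. No other fragment satisfies the full query, so there is no match.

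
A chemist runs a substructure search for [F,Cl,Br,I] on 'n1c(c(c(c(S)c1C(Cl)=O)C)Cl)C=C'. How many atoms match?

The query [F,Cl,Br,I] means: comma = OR; matches any of F, Cl, Br, I.
Check the 14 heavy atoms by environment: 1× n (aromatic) → no; 5× c (aromatic) → no; 4× C → no; 1× O → no; 2× Cl → match; 1× S → no.
That gives 2 matching atoms.

2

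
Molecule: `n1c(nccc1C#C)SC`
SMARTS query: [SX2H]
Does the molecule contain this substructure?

No

The pattern [SX2H] describes an aliphatic sulfur with two connections, one being H — a thiol.
The closest candidate here is a methylthio ether (-SCH3), but the sulfur has H0 (bonded to two carbons), not H1. No other fragment satisfies the full query, so there is no match.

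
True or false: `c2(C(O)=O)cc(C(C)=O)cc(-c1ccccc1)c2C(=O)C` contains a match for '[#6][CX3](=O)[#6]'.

The pattern [#6][CX3](=O)[#6] describes a carbonyl carbon (no H) flanked by two carbons — a ketone.
The molecule carries an acetyl/ketone group (-C(=O)CH3), whose atoms satisfy every constraint of the query, so the pattern matches.

True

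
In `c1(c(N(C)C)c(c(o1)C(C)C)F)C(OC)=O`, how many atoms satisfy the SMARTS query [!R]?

11

The query [!R] means: !R matches any atom not in a ring.
Check the 16 heavy atoms by environment: 1× o (aromatic, in 5-ring) → no; 4× c (aromatic, in 5-ring) → no; 7× C (acyclic) → match; 2× O (acyclic) → match; 1× N (acyclic) → match; 1× F (acyclic) → match.
Summing the matching environments: 7 + 2 + 1 + 1 = 11 matching atoms.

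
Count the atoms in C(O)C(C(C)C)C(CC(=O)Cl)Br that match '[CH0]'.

1

Check the 12 heavy atoms by environment: 2× C (H2) → no; 3× C (H1) → no; 1× Br (H0) → no; 2× C (H3) → no; 1× C (H0) → match; 1× O (H0) → no; 1× Cl (H0) → no; 1× O (H1) → no.
That gives 1 matching atom.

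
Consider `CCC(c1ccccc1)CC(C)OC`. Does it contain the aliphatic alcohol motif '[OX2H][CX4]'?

The pattern [OX2H][CX4] describes a hydroxyl oxygen bound to an sp3 (X4) carbon — an aliphatic alcohol.
The closest candidate here is a methoxy ether (-OCH3), but the oxygen has H0 (ether), not H1. No other fragment satisfies the full query, so there is no match.

No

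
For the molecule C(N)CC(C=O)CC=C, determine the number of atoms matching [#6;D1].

The query [#6;D1] means: carbon bonded to exactly one heavy atom.
Check the 9 heavy atoms by environment: 5× C (D2) → no; 1× C (D3) → no; 1× N (D1) → no; 1× C (D1) → match; 1× O (D1) → no.
That gives 1 matching atom.

1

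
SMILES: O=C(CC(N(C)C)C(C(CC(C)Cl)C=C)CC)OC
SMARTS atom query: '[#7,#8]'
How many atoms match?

3

Check the 19 heavy atoms by environment: 15× C → no; 1× N → match; 2× O → match; 1× Cl → no.
Summing the matching environments: 1 + 2 = 3 matching atoms.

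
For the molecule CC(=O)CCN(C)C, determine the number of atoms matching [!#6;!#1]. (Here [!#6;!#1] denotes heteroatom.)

2

The query [!#6;!#1] means: not carbon and not hydrogen — any heteroatom.
Check the 8 heavy atoms by environment: 6× C → no; 1× O → match; 1× N → match.
Summing the matching environments: 1 + 1 = 2 matching atoms.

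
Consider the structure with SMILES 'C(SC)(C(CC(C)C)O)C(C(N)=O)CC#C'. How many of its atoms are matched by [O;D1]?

The query [O;D1] means: aliphatic oxygen bonded to exactly one heavy atom.
Check the 16 heavy atoms by environment: 3× C (D2) → no; 5× C (D3) → no; 4× C (D1) → no; 2× O (D1) → match; 1× S (D2) → no; 1× N (D1) → no.
That gives 2 matching atoms.

2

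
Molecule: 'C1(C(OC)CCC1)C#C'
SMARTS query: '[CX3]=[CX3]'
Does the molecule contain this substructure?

The pattern [CX3]=[CX3] describes a non-aromatic C=C double bond between two sp2 carbons — an alkene.
The closest candidate here is an ethynyl group (-C#CH), but the C-C bond is a triple bond, not a double bond. No other fragment satisfies the full query, so there is no match.

No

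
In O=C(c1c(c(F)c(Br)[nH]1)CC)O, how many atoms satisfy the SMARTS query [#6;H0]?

The query [#6;H0] means: any carbon with no attached hydrogen.
Check the 12 heavy atoms by environment: 1× n (aromatic, H1) → no; 4× c (aromatic, H0) → match; 1× C (H2) → no; 1× C (H3) → no; 1× F (H0) → no; 1× Br (H0) → no; 1× C (H0) → match; 1× O (H0) → no; 1× O (H1) → no.
Summing the matching environments: 4 + 1 = 5 matching atoms.

5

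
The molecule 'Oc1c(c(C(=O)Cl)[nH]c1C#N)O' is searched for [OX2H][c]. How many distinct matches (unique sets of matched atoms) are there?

[OX2H][c] is the SMARTS for a phenol: a hydroxyl oxygen attached to an aromatic carbon.
The molecule carries 2 separate instances of a hydroxyl group (-OH) meeting every constraint; each maps to a distinct set of atoms, giving 2 matches.

2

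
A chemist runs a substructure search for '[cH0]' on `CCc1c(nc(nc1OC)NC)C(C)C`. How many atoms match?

4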